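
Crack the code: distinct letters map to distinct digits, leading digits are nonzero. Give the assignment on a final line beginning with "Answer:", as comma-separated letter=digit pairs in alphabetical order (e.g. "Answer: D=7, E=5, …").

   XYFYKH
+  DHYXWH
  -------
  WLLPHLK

Step 1. [col 1: H + H ≡ K (mod 10)] no forcing yet in column 1 (carry-in 0); K=6 is free and consistent — try it. So K=6.
Step 2. [col 1: H + H ≡ K (mod 10)] several values work for H in column 1 (H + H ≡ K (mod 10), carry-in 0); try H=3 ⇒ H=3.
Step 3. [col 2: K + W ≡ L (mod 10)] column 2 (K + W ≡ L (mod 10), carry-in 0) doesn't pin L yet; pick L=7 and continue. So L=7.
Step 4. [col 2: K + W ≡ L (mod 10)] column 2 reads K+W+carry(0)=L with K=6, L=7; with digits 3,6,7 already taken and all letters distinct, the only value for W is 1, so W=1.
Step 5. [col 3: Y + X ≡ H (mod 10)] column 3 (Y + X ≡ H (mod 10), carry-in 0) doesn't pin X yet; pick X=9 and continue, so X=9.
Step 6. [col 3: Y + X ≡ H (mod 10)] in column 3 we have Y+X≡H with carry-in 0; given X=9, H=3 and digits 1,3,6,7,9 already taken and all letters distinct, that pins Y to 4. So Y=4.
Step 7. [col 4: F + Y ≡ P (mod 10)] no forcing yet in column 4 (carry-in 1); F=0 is free and consistent — try it, so F=0.
Step 8. [col 4: F + Y ≡ P (mod 10)] column 4: given F=0, Y=4, carry-in 1, and digits 0,1,3,4,6,7,9 already taken and all letters distinct, F+Y≡P (mod 10) forces P=5. So P=5.
Step 9. [col 6: X + D ≡ L (mod 10)] column 6: given X=9, L=7, carry-in 0, and digits 0,1,3,4,5,6,7,9 already taken and all letters distinct, X+D≡L (mod 10) forces D=8. So D=8.

Answer: D=8, F=0, H=3, K=6, L=7, P=5, W=1, X=9, Y=4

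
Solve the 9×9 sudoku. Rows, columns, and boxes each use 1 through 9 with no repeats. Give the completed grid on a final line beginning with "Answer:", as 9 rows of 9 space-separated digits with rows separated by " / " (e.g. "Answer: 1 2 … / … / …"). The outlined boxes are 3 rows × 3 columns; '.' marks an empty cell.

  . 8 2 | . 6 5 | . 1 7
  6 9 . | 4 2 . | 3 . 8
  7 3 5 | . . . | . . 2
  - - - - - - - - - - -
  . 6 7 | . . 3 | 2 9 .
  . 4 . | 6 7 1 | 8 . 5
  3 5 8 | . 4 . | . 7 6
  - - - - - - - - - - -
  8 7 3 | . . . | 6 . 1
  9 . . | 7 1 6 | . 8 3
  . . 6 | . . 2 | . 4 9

Step 1. [r9c1∈{1,5}] across col 1, 5 lands solely at r9c1, so r9c1=5.
Step 2. [r3c6∈{8,9}] col 6 places 8 nowhere but r3c6 ⇒ r3c6=8.
Step 3. [r3c5∈{9}] r3c5 is down to just 9 ⇒ r3c5=9.
Step 4. [r7c5∈{5}] nothing but 5 survives at r7c5. So r7c5=5.
Step 5. [r4c5∈{8}] r4c5's peers cover all but 8, so r4c5=8.
Step 6. [r7c4∈{9}] r7c4 is down to just 9 ⇒ r7c4=9.
Step 7. [r3c7∈{4}] r3c7's peers cover all but 4. So r3c7=4.
Step 8. [r1c4∈{3}] r1c4's peers cover all but 3, so r1c4=3.
Step 9. [r6c4∈{2}] r6c4 has the single candidate 2. So r6c4=2.
Step 10. [r4c1∈{1}] r4c1 is down to just 1 ⇒ r4c1=1.
Step 11. [r6c6∈{9}] only 9 remains possible at r6c6, so r6c6=9.
Step 12. [r3c4∈{1}] only 1 remains possible at r3c4 ⇒ r3c4=1.
Step 13. [r3c8∈{6}] r3c8's peers cover all but 6, so r3c8=6.
Step 14. [r9c4∈{8}] nothing but 8 survives at r9c4 ⇒ r9c4=8.
Step 15. [r7c8∈{2}] r7c8's peers cover all but 2 ⇒ r7c8=2.
Step 16. [r5c3∈{9}] r5c3 is down to just 9, so r5c3=9.
Step 17. [r8c2∈{2}] r8c2 has the single candidate 2. So r8c2=2.
Step 18. [r6c7∈{1}] only 1 remains possible at r6c7, so r6c7=1.
Step 19. [r2c6∈{7}] nothing but 7 survives at r2c6, so r2c6=7.
Step 20. [r1c7∈{9}] r1c7 has the single candidate 9 ⇒ r1c7=9.
Step 21. [r8c7∈{5}] only 5 remains possible at r8c7 ⇒ r8c7=5.
Step 22. [r1c1∈{4}] only 4 remains possible at r1c1, so r1c1=4.
Step 23. [r9c2∈{1}] nothing but 1 survives at r9c2 ⇒ r9c2=1.
Step 24. [r2c3∈{1}] only 1 remains possible at r2c3, so r2c3=1.
Step 25. [r9c7∈{7}] r9c7's peers cover all but 7, so r9c7=7.
Step 26. [r4c4∈{5}] only 5 remains possible at r4c4. So r4c4=5.
Step 27. [r4c9∈{4}] r4c9 is down to just 4. So r4c9=4.
Step 28. [r5c8∈{3}] only 3 remains possible at r5c8. So r5c8=3.
Step 29. [r5c1∈{2}] nothing but 2 survives at r5c1 ⇒ r5c1=2.
Step 30. [r9c5∈{3}] r9c5 has the single candidate 3. So r9c5=3.
Step 31. [r7c6∈{4}] r7c6 has the single candidate 4. So r7c6=4.
Step 32. [r8c3∈{4}] r8c3's peers cover all but 4, so r8c3=4.
Step 33. [r2c8∈{5}] nothing but 5 survives at r2c8 ⇒ r2c8=5.

Answer: 4 8 2 3 6 5 9 1 7 / 6 9 1 4 2 7 3 5 8 / 7 3 5 1 9 8 4 6 2 / 1 6 7 5 8 3 2 9 4 / 2 4 9 6 7 1 8 3 5 / 3 5 8 2 4 9 1 7 6 / 8 7 3 9 5 4 6 2 1 / 9 2 4 7 1 6 5 8 3 / 5 1 6 8 3 2 7 4 9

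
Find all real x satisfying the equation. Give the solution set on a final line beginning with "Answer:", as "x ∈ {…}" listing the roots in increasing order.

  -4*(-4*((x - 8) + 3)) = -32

Step 1. [-4*(-4*((x - 8) + 3)) = -32] -4·(inner) — divide through by -4 ⇒ div: -4*((x - 8) + 3) = 8.
Step 2. [-4*((x - 8) + 3) = 8] -4·(inner) — divide through by -4 ⇒ div: (x - 8) + 3 = -2.
Step 3. [(x - 8) + 3 = -2] 3 comes off first (subtract 3). So sub: x - 8 = -5.
Step 4. [x - 8 = -5] 8 comes off first (add 8). So sub: x = 3.

Answer: x ∈ {3}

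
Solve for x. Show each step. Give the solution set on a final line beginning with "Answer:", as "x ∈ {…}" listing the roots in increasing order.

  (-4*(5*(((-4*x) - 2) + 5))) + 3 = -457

Step 1. [(-4*(5*(((-4*x) - 2) + 5))) + 3 = -457] +3 is outermost — subtract 3 both sides. So sub: -4*(5*(((-4*x) - 2) + 5)) = -460.
Step 2. [-4*(5*(((-4*x) - 2) + 5)) = -460] -4 out front; divide by -4. So div: 5*(((-4*x) - 2) + 5) = 115.
Step 3. [5*(((-4*x) - 2) + 5) = 115] leading coefficient 5: divide by 5 ⇒ div: ((-4*x) - 2) + 5 = 23.
Step 4. [((-4*x) - 2) + 5 = 23] +5 is outermost — subtract 5 both sides. So sub: (-4*x) - 2 = 18.
Step 5. [(-4*x) - 2 = 18] add 2: x sits inside (… - 2), so sub: -4*x = 20.
Step 6. [-4*x = 20] -4 out front; divide by -4 ⇒ div: x = -5.

Answer: x ∈ {-5}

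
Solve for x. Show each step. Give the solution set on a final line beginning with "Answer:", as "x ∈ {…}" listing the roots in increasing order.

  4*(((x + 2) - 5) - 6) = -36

Step 1. [4*(((x + 2) - 5) - 6) = -36] 4·(inner) — divide through by 4, so div: ((x + 2) - 5) - 6 = -9.
Step 2. [((x + 2) - 5) - 6 = -9] the outer -6 inverts by adding 6, so sub: (x + 2) - 5 = -3.
Step 3. [(x + 2) - 5 = -3] -5 is outermost — add 5 both sides. So sub: x + 2 = 2.
Step 4. [x + 2 = 2] +2 is outermost — subtract 2 both sides. So sub: x = 0.

Answer: x ∈ {0}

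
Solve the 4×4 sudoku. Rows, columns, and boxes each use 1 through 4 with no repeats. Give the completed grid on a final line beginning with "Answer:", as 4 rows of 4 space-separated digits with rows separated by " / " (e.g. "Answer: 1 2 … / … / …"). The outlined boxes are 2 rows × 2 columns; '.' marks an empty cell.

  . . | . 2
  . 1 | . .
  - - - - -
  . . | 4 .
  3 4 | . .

Step 1. [r2c1∈{2,4}] in row 2, 2 fits only at r2c1 ⇒ r2c1=2.
Step 2. [r1c3∈{1,3}] in row 1, 1 fits only at r1c3, so r1c3=1.
Step 3. [r3c4∈{1,3}] 3 has one home in row 3: r3c4. So r3c4=3.
Step 4. [r3c1∈{1}] r3c1 has the single candidate 1, so r3c1=1.
Step 5. [r3c2∈{2}] nothing but 2 survives at r3c2, so r3c2=2.
Step 6. [r2c3∈{3}] nothing but 3 survives at r2c3, so r2c3=3.
Step 7. [r1c1∈{4}] r1c1 is down to just 4 ⇒ r1c1=4.
Step 8. [r4c4∈{1}] r4c4 has the single candidate 1. So r4c4=1.
Step 9. [r1c2∈{3}] r1c2 is down to just 3 ⇒ r1c2=3.
Step 10. [r4c3∈{2}] r4c3 has the single candidate 2. So r4c3=2.
Step 11. [r2c4∈{4}] r2c4 is down to just 4. So r2c4=4.

Answer: 4 3 1 2 / 2 1 3 4 / 1 2 4 3 / 3 4 2 1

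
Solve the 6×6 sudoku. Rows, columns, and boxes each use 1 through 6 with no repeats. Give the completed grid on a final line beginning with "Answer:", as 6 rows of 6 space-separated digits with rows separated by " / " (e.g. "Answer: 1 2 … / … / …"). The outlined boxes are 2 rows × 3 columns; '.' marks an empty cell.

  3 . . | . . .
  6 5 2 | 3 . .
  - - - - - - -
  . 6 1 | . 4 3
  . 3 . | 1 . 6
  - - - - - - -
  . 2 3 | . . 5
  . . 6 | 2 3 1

Step 1. [r4c3∈{4,5}] r4c3 is the only open cell in col 3 admitting 5 ⇒ r4c3=5.
Step 2. [r1c5∈{1,2,5,6}] r1c5 is the only open cell in col 5 admitting 5. So r1c5=5.
Step 3. [r5c4∈{4,6}] in box 6, 4 fits only at r5c4, so r5c4=4.
Step 4. [r1c3∈{4}] r1c3's peers cover all but 4. So r1c3=4.
Step 5. [r4c1∈{2,4}] r4c1 is the only open cell in row 4 admitting 4, so r4c1=4.
Step 6. [r4c5∈{2}] r4c5 is down to just 2. So r4c5=2.
Step 7. [r3c4∈{5}] nothing but 5 survives at r3c4, so r3c4=5.
Step 8. [r1c4∈{6}] r1c4 has the single candidate 6. So r1c4=6.
Step 9. [r5c1∈{1}] only 1 remains possible at r5c1. So r5c1=1.
Step 10. [r3c1∈{2}] r3c1 has the single candidate 2, so r3c1=2.
Step 11. [r5c5∈{6}] nothing but 6 survives at r5c5. So r5c5=6.
Step 12. [r2c5∈{1}] only 1 remains possible at r2c5. So r2c5=1.
Step 13. [r1c2∈{1}] r1c2 has the single candidate 1. So r1c2=1.
Step 14. [r2c6∈{4}] only 4 remains possible at r2c6, so r2c6=4.
Step 15. [r6c1∈{5}] nothing but 5 survives at r6c1 ⇒ r6c1=5.
Step 16. [r1c6∈{2}] r1c6 has the single candidate 2 ⇒ r1c6=2.
Step 17. [r6c2∈{4}] nothing but 4 survives at r6c2 ⇒ r6c2=4.

Answer: 3 1 4 6 5 2 / 6 5 2 3 1 4 / 2 6 1 5 4 3 / 4 3 5 1 2 6 / 1 2 3 4 6 5 / 5 4 6 2 3 1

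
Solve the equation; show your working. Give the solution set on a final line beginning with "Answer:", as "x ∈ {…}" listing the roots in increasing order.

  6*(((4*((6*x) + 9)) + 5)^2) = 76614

Step 1. [6*(((4*((6*x) + 9)) + 5)^2) = 76614] leading coefficient 6: divide by 6 ⇒ div: ((4*((6*x) + 9)) + 5)^2 = 12769.
Step 2. [((4*((6*x) + 9)) + 5)^2 = 12769] √ both sides: 12769 ≥ 0 gives two branches, so sqrt: (4*((6*x) + 9)) + 5 = 113 or -113.
Step 3. [(4*((6*x) + 9)) + 5 = 113 or -113] the outer +5 inverts by subtracting 5 ⇒ sub: 4*((6*x) + 9) = 108 or -118.
Step 4. [4*((6*x) + 9) = 108 or -118] 4 out front; divide by 4, so div: (6*x) + 9 = 27 or -59/2.
Step 5. [(6*x) + 9 = 27 or -59/2] 9 comes off first (subtract 9) ⇒ sub: 6*x = 18 or -77/2.
Step 6. [6*x = 18 or -77/2] leading coefficient 6: divide by 6, so div: x = 3 or -77/12.

Answer: x ∈ {-77/12, 3}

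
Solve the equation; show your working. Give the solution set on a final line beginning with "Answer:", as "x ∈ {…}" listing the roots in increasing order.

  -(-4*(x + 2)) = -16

Step 1. [-(-4*(x + 2)) = -16] LHS negated; negate both sides. So neg: -4*(x + 2) = 16.
Step 2. [-4*(x + 2) = 16] -4·(inner) — divide through by -4. So div: x + 2 = -4.
Step 3. [x + 2 = -4] the outer +2 inverts by subtracting 2, so sub: x = -6.

Answer: x ∈ {-6}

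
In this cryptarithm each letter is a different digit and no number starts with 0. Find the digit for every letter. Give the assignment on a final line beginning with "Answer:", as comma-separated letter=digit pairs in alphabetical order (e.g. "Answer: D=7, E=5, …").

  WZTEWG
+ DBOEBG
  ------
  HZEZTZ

Step 1. [col 1: G + G ≡ Z (mod 10)] column 1 (G + G ≡ Z (mod 10), carry-in 0) doesn't pin G yet; pick G=9 and continue, so G=9.
Step 2. [col 1: G + G ≡ Z (mod 10)] column 1 reads G+G+carry(0)=Z with G=9; with digits 9 already taken and all letters distinct, the only value for Z is 8 ⇒ Z=8.
Step 3. [col 2: W + B ≡ T (mod 10)] several values work for T in column 2 (W + B ≡ T (mod 10), carry-in 1); try T=3. So T=3.
Step 4. [col 2: W + B ≡ T (mod 10)] column 2 (W + B ≡ T (mod 10), carry-in 1) doesn't pin W yet; pick W=2 and continue. So W=2.
Step 5. [col 2: W + B ≡ T (mod 10)] column 2 reads W+B+carry(1)=T with W=2, T=3; with digits 2,3,8,9 already taken and all letters distinct, the only value for B is 0. So B=0.
Step 6. [col 3: E + E ≡ Z (mod 10)] column 3 reads E+E+carry(0)=Z with Z=8; with digits 0,2,3,8,9 already taken and all letters distinct, the only value for E is 4. So E=4.
Step 7. [col 4: T + O ≡ E (mod 10)] column 4: given T=3, E=4, carry-in 0, and digits 0,2,3,4,8,9 already taken and all letters distinct, T+O≡E (mod 10) forces O=1, so O=1.
Step 8. [col 6: W + D ≡ H (mod 10)] column 6: given W=2, carry-in 0, and digits 0,1,2,3,4,8,9 already taken and all letters distinct, W+D≡H (mod 10) forces H=7. So H=7.
Step 9. [col 6: W + D ≡ H (mod 10)] column 6: given W=2, H=7, carry-in 0, and digits 0,1,2,3,4,7,8,9 already taken and all letters distinct, W+D≡H (mod 10) forces D=5. So D=5.

Answer: B=0, D=5, E=4, G=9, H=7, O=1, T=3, W=2, Z=8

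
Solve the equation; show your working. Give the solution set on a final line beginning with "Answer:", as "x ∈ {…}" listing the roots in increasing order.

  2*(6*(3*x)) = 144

Step 1. [2*(6*(3*x)) = 144] leading coefficient 2: divide by 2. So div: 6*(3*x) = 72.
Step 2. [6*(3*x) = 72] LHS = 6·(…); ÷6 both sides, so div: 3*x = 12.
Step 3. [3*x = 12] 3 out front; divide by 3. So div: x = 4.

Answer: x ∈ {4}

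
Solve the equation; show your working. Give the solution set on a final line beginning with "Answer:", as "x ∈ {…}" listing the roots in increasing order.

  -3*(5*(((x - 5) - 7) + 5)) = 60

Step 1. [-3*(5*(((x - 5) - 7) + 5)) = 60] LHS = -3·(…); ÷-3 both sides. So div: 5*(((x - 5) - 7) + 5) = -20.
Step 2. [5*(((x - 5) - 7) + 5) = -20] LHS = 5·(…); ÷5 both sides ⇒ div: ((x - 5) - 7) + 5 = -4.
Step 3. [((x - 5) - 7) + 5 = -4] +5 is outermost — subtract 5 both sides ⇒ sub: (x - 5) - 7 = -9.
Step 4. [(x - 5) - 7 = -9] peel the -7: add 7 from each side, so sub: x - 5 = -2.
Step 5. [x - 5 = -2] 5 comes off first (add 5). So sub: x = 3.

Answer: x ∈ {3}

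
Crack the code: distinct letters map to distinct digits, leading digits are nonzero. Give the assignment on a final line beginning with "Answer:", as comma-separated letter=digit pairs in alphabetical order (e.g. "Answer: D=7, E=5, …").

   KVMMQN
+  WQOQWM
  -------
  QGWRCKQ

Step 1. [col 1: N + M ≡ Q (mod 10)] column 1 (N + M ≡ Q (mod 10), carry-in 0) doesn't pin Q yet; pick Q=1 and continue, so Q=1.
Step 2. [col 1: N + M ≡ Q (mod 10)] column 1 (N + M ≡ Q (mod 10), carry-in 0) doesn't pin M yet; pick M=8 and continue, so M=8.
Step 3. [col 1: N + M ≡ Q (mod 10)] from column 1 (M=8, Q=1, carry-in 0, digits 1,8 already taken and all letters distinct): N must equal 3, so N=3.
Step 4. [col 2: Q + W ≡ K (mod 10)] K=6 is one option consistent with column 2 (Q + W ≡ K (mod 10), carry-in 1) — take it ⇒ K=6.
Step 5. [col 2: Q + W ≡ K (mod 10)] in column 2 we have Q+W≡K with carry-in 1; given Q=1, K=6 and digits 1,3,6,8 already taken and all letters distinct, that pins W to 4, so W=4.
Step 6. [col 3: M + Q ≡ C (mod 10)] column 3 reads M+Q+carry(0)=C with M=8, Q=1; with digits 1,3,4,6,8 already taken and all letters distinct, the only value for C is 9, so C=9.
Step 7. [col 4: M + O ≡ R (mod 10)] several values work for O in column 4 (M + O ≡ R (mod 10), carry-in 0); try O=7, so O=7.
Step 8. [col 4: M + O ≡ R (mod 10)] in column 4 we have M+O≡R with carry-in 0; given M=8, O=7 and digits 1,3,4,6,7,8,9 already taken and all letters distinct, that pins R to 5, so R=5.
Step 9. [col 5: V + Q ≡ W (mod 10)] column 5: given Q=1, W=4, carry-in 1, and digits 1,3,4,5,6,7,8,9 already taken and all letters distinct, V+Q≡W (mod 10) forces V=2, so V=2.
Step 10. [col 6: K + W ≡ G (mod 10)] column 6 reads K+W+carry(0)=G with K=6, W=4; with digits 1,2,3,4,5,6,7,8,9 already taken and all letters distinct, the only value for G is 0. So G=0.

Answer: C=9, G=0, K=6, M=8, N=3, O=7, Q=1, R=5, V=2, W=4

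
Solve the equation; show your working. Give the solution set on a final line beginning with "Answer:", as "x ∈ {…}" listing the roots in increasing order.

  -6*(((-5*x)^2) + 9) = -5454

Step 1. [-6*(((-5*x)^2) + 9) = -5454] -6 out front; divide by -6 ⇒ div: ((-5*x)^2) + 9 = 909.
Step 2. [((-5*x)^2) + 9 = 909] peel the +9: subtract 9 from each side ⇒ sub: (-5*x)^2 = 900.
Step 3. [(-5*x)^2 = 900] 900 ≥ 0, LHS is (·)² — take ±√, so sqrt: -5*x = 30 or -30.
Step 4. [-5*x = 30 or -30] -5 out front; divide by -5, so div: x = -6 or 6.

Answer: x ∈ {-6, 6}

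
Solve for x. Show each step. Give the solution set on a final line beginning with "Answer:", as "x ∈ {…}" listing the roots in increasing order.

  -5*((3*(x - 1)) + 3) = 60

Step 1. [-5*((3*(x - 1)) + 3) = 60] -5·(inner) — divide through by -5 ⇒ div: (3*(x - 1)) + 3 = -12.
Step 2. [(3*(x - 1)) + 3 = -12] peel the +3: subtract 3 from each side, so sub: 3*(x - 1) = -15.
Step 3. [3*(x - 1) = -15] LHS = 3·(…); ÷3 both sides ⇒ div: x - 1 = -5.
Step 4. [x - 1 = -5] 1 comes off first (add 1), so sub: x = -4.

Answer: x ∈ {-4}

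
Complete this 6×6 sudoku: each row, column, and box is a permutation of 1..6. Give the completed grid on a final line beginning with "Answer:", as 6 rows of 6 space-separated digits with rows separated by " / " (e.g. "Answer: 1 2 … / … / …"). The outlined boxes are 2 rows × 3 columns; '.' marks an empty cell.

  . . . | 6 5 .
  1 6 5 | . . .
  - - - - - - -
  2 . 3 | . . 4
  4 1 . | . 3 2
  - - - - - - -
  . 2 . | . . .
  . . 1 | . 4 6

Step 1. [r5c6∈{1,3,5}] across col 6, 5 lands solely at r5c6, so r5c6=5.
Step 2. [r1c1∈{3}] r1c1's peers cover all but 3, so r1c1=3.
Step 3. [r5c4∈{1,3}] r5c4 is the only open cell in row 5 admitting 3, so r5c4=3.
Step 4. [r5c3∈{4,6}] in row 5, 4 fits only at r5c3, so r5c3=4.
Step 5. [r3c4∈{1,5}] in col 4, 1 fits only at r3c4. So r3c4=1.
Step 6. [r2c5∈{2}] r2c5 is down to just 2, so r2c5=2.
Step 7. [r6c1∈{5}] r6c1 is down to just 5, so r6c1=5.
Step 8. [r6c2∈{3}] r6c2 is down to just 3, so r6c2=3.
Step 9. [r4c3∈{6}] nothing but 6 survives at r4c3. So r4c3=6.
Step 10. [r3c5∈{6}] nothing but 6 survives at r3c5, so r3c5=6.
Step 11. [r3c2∈{5}] nothing but 5 survives at r3c2 ⇒ r3c2=5.
Step 12. [r5c5∈{1}] r5c5 has the single candidate 1, so r5c5=1.
Step 13. [r6c4∈{2}] r6c4's peers cover all but 2, so r6c4=2.
Step 14. [r4c4∈{5}] r4c4 is down to just 5 ⇒ r4c4=5.
Step 15. [r1c6∈{1}] r1c6's peers cover all but 1, so r1c6=1.
Step 16. [r5c1∈{6}] r5c1 has the single candidate 6. So r5c1=6.
Step 17. [r1c2∈{4}] r1c2 has the single candidate 4, so r1c2=4.
Step 18. [r1c3∈{2}] only 2 remains possible at r1c3, so r1c3=2.
Step 19. [r2c4∈{4}] r2c4 is down to just 4 ⇒ r2c4=4.
Step 20. [r2c6∈{3}] r2c6 has the single candidate 3, so r2c6=3.

Answer: 3 4 2 6 5 1 / 1 6 5 4 2 3 / 2 5 3 1 6 4 / 4 1 6 5 3 2 / 6 2 4 3 1 5 / 5 3 1 2 4 6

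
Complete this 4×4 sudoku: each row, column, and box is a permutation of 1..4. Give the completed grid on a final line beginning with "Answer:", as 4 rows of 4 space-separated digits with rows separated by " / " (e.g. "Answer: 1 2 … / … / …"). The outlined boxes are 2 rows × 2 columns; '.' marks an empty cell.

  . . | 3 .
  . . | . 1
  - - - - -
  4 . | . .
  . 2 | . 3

Step 1. [r1c4∈{2,4}] in col 4, 4 fits only at r1c4 ⇒ r1c4=4.
Step 2. [r4c1∈{1}] r4c1 has the single candidate 1, so r4c1=1.
Step 3. [r2c3∈{2}] r2c3 has the single candidate 2. So r2c3=2.
Step 4. [r2c1∈{3}] r2c1 has the single candidate 3. So r2c1=3.
Step 5. [r3c4∈{2}] r3c4 is down to just 2 ⇒ r3c4=2.
Step 6. [r1c2∈{1}] nothing but 1 survives at r1c2. So r1c2=1.
Step 7. [r2c2∈{4}] r2c2 has the single candidate 4. So r2c2=4.
Step 8. [r3c2∈{3}] r3c2's peers cover all but 3. So r3c2=3.
Step 9. [r1c1∈{2}] r1c1's peers cover all but 2 ⇒ r1c1=2.
Step 10. [r3c3∈{1}] r3c3 has the single candidate 1, so r3c3=1.
Step 11. [r4c3∈{4}] r4c3's peers cover all but 4, so r4c3=4.

Answer: 2 1 3 4 / 3 4 2 1 / 4 3 1 2 / 1 2 4 3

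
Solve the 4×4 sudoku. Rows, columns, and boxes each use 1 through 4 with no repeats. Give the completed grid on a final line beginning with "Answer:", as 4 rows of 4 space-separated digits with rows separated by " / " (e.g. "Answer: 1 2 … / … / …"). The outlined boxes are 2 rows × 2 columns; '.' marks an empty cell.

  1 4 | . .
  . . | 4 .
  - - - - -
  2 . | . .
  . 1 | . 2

Step 1. [r3c2∈{3}] r3c2 is down to just 3 ⇒ r3c2=3.
Step 2. [r1c4∈{3}] r1c4 is down to just 3 ⇒ r1c4=3.
Step 3. [r3c4∈{1,4}] r3c4 is the only open cell in row 3 admitting 4 ⇒ r3c4=4.
Step 4. [r1c3∈{2}] nothing but 2 survives at r1c3. So r1c3=2.
Step 5. [r2c1∈{3}] r2c1's peers cover all but 3, so r2c1=3.
Step 6. [r4c1∈{4}] r4c1 is down to just 4 ⇒ r4c1=4.
Step 7. [r2c4∈{1}] r2c4 has the single candidate 1. So r2c4=1.
Step 8. [r2c2∈{2}] r2c2 has the single candidate 2, so r2c2=2.
Step 9. [r4c3∈{3}] r4c3 is down to just 3, so r4c3=3.
Step 10. [r3c3∈{1}] nothing but 1 survives at r3c3, so r3c3=1.

Answer: 1 4 2 3 / 3 2 4 1 / 2 3 1 4 / 4 1 3 2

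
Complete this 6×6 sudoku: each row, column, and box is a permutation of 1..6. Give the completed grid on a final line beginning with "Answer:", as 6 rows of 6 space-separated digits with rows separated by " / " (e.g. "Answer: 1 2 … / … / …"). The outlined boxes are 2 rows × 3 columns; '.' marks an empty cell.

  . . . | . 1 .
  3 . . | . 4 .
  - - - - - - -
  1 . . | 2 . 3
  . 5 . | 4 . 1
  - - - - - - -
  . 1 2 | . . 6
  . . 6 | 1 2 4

Step 1. [r1c4∈{3,5,6}] in row 1, 3 fits only at r1c4, so r1c4=3.
Step 2. [r5c4∈{5}] r5c4 is down to just 5, so r5c4=5.
Step 3. [r4c5∈{6}] r4c5's peers cover all but 6. So r4c5=6.
Step 4. [r1c1∈{2,4,5,6}] across col 1, 6 lands solely at r1c1, so r1c1=6.
Step 5. [r2c2∈{2}] r2c2's peers cover all but 2 ⇒ r2c2=2.
Step 6. [r3c3∈{4}] r3c3's peers cover all but 4 ⇒ r3c3=4.
Step 7. [r2c6∈{5}] only 5 remains possible at r2c6 ⇒ r2c6=5.
Step 8. [r3c2∈{6}] r3c2 has the single candidate 6 ⇒ r3c2=6.
Step 9. [r3c5∈{5}] r3c5 has the single candidate 5, so r3c5=5.
Step 10. [r1c3∈{5}] only 5 remains possible at r1c3 ⇒ r1c3=5.
Step 11. [r4c1∈{2}] only 2 remains possible at r4c1, so r4c1=2.
Step 12. [r5c5∈{3}] r5c5 is down to just 3, so r5c5=3.
Step 13. [r1c2∈{4}] r1c2 has the single candidate 4, so r1c2=4.
Step 14. [r1c6∈{2}] nothing but 2 survives at r1c6. So r1c6=2.
Step 15. [r2c4∈{6}] r2c4 has the single candidate 6, so r2c4=6.
Step 16. [r5c1∈{4}] nothing but 4 survives at r5c1, so r5c1=4.
Step 17. [r2c3∈{1}] r2c3's peers cover all but 1, so r2c3=1.
Step 18. [r4c3∈{3}] r4c3 has the single candidate 3, so r4c3=3.
Step 19. [r6c2∈{3}] only 3 remains possible at r6c2, so r6c2=3.
Step 20. [r6c1∈{5}] r6c1's peers cover all but 5 ⇒ r6c1=5.

Answer: 6 4 5 3 1 2 / 3 2 1 6 4 5 / 1 6 4 2 5 3 / 2 5 3 4 6 1 / 4 1 2 5 3 6 / 5 3 6 1 2 4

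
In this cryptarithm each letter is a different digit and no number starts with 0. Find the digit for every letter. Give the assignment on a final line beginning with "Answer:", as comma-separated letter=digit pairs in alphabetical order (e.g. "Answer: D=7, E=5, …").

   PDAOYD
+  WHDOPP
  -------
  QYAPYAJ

Step 1. [Q] Q is the leading digit of a 7-digit sum of two 6-digit numbers; the final carry is exactly 1, so Q=1.
Step 2. [col 1: D + P ≡ J (mod 10)] several values work for J in column 1 (D + P ≡ J (mod 10), carry-in 0); try J=0, so J=0.
Step 3. [col 1: D + P ≡ J (mod 10)] several values work for P in column 1 (D + P ≡ J (mod 10), carry-in 0); try P=8 ⇒ P=8.
Step 4. [col 1: D + P ≡ J (mod 10)] in column 1 we have D+P≡J with carry-in 0; given P=8, J=0 and digits 0,1,8 already taken and all letters distinct, that pins D to 2 ⇒ D=2.
Step 5. [col 2: Y + P ≡ A (mod 10)] Y=7 is one option consistent with column 2 (Y + P ≡ A (mod 10), carry-in 1) — take it ⇒ Y=7.
Step 6. [col 2: Y + P ≡ A (mod 10)] column 2: given Y=7, P=8, carry-in 1, and digits 0,1,2,7,8 already taken and all letters distinct, Y+P≡A (mod 10) forces A=6, so A=6.
Step 7. [col 3: O + O ≡ Y (mod 10)] in column 3 we have O+O≡Y with carry-in 1; given Y=7 and digits 0,1,2,6,7,8 already taken and all letters distinct, that pins O to 3, so O=3.
Step 8. [col 5: D + H ≡ A (mod 10)] from column 5 (D=2, A=6, carry-in 0, digits 0,1,2,3,6,7,8 already taken and all letters distinct): H must equal 4, so H=4.
Step 9. [col 6: P + W ≡ Y (mod 10)] column 6: given P=8, Y=7, carry-in 0, and digits 0,1,2,3,4,6,7,8 already taken and all letters distinct, P+W≡Y (mod 10) forces W=9, so W=9.

Answer: A=6, D=2, H=4, J=0, O=3, P=8, Q=1, W=9, Y=7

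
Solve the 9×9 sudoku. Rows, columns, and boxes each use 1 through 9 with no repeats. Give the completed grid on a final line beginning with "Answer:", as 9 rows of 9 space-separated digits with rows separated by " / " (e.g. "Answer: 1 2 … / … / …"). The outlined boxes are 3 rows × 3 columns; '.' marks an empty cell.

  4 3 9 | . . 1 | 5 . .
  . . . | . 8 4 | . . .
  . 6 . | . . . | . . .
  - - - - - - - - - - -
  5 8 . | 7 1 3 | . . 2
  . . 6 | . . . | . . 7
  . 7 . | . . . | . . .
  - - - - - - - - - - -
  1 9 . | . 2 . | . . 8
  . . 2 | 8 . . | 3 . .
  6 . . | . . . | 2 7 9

Step 1. [r9c6∈{5}] r9c6 has the single candidate 5 ⇒ r9c6=5.
Step 2. [r1c9∈{6}] nothing but 6 survives at r1c9, so r1c9=6.
Step 3. [r1c4∈{2}] r1c4 has the single candidate 2, so r1c4=2.
Step 4. [r9c2∈{4}] r9c2's peers cover all but 4 ⇒ r9c2=4.
Step 5. [r8c1∈{7}] r8c1 has the single candidate 7, so r8c1=7.
Step 6. [r2c4∈{3,5,6,9}] r2c4 is the only open cell in row 2 admitting 6, so r2c4=6.
Step 7. [r2c1∈{2}] r2c1 is down to just 2, so r2c1=2.
Step 8. [r3c8∈{1,2,3,4,8,9}] 2 has one home in row 3: r3c8 ⇒ r3c8=2.
Step 9. [r6c6∈{2,6,8,9}] row 6 places 2 nowhere but r6c6 ⇒ r6c6=2.
Step 10. [r6c5∈{4,5,6,9}] across box 5, 6 lands solely at r6c5 ⇒ r6c5=6.
Step 11. [r9c5∈{3}] r9c5's peers cover all but 3. So r9c5=3.
Step 12. [r7c4∈{4}] nothing but 4 survives at r7c4. So r7c4=4.
Step 13. [r7c7∈{6}] r7c7's peers cover all but 6. So r7c7=6.
Step 14. [r7c8∈{5}] only 5 remains possible at r7c8, so r7c8=5.
Step 15. [r5c5∈{4,5,9}] col 5 places 4 nowhere but r5c5, so r5c5=4.
Step 16. [r6c9∈{1,3,4,5}] across col 9, 5 lands solely at r6c9. So r6c9=5.
Step 17. [r6c4∈{9}] r6c4 has the single candidate 9, so r6c4=9.
Step 18. [r3c5∈{5,7,9}] across col 5, 5 lands solely at r3c5, so r3c5=5.
Step 19. [r2c3∈{1,5,7}] 5 has one home in col 3: r2c3. So r2c3=5.
Step 20. [r2c2∈{1}] r2c2's peers cover all but 1, so r2c2=1.
Step 21. [r6c3∈{1,3,4}] in col 3, 1 fits only at r6c3. So r6c3=1.
Step 22. [r3c6∈{7,9}] 9 has one home in box 2: r3c6, so r3c6=9.
Step 23. [r1c8∈{8}] nothing but 8 survives at r1c8 ⇒ r1c8=8.
Step 24. [r5c1∈{3,9}] r5c1 is the only open cell in col 1 admitting 9. So r5c1=9.
Step 25. [r5c8∈{1,3}] in row 5, 3 fits only at r5c8. So r5c8=3.
Step 26. [r6c8∈{4}] nothing but 4 survives at r6c8, so r6c8=4.
Step 27. [r3c7∈{1,4,7}] 4 has one home in col 7: r3c7. So r3c7=4.
Step 28. [r3c9∈{1,3}] row 3 places 1 nowhere but r3c9 ⇒ r3c9=1.
Step 29. [r4c7∈{9}] r4c7 is down to just 9 ⇒ r4c7=9.
Step 30. [r9c3∈{8}] r9c3 is down to just 8. So r9c3=8.
Step 31. [r6c7∈{8}] r6c7 is down to just 8. So r6c7=8.
Step 32. [r7c6∈{7}] only 7 remains possible at r7c6. So r7c6=7.
Step 33. [r2c7∈{7}] only 7 remains possible at r2c7, so r2c7=7.
Step 34. [r2c8∈{9}] r2c8 is down to just 9, so r2c8=9.
Step 35. [r2c9∈{3}] only 3 remains possible at r2c9. So r2c9=3.
Step 36. [r8c5∈{9}] nothing but 9 survives at r8c5. So r8c5=9.
Step 37. [r9c4∈{1}] nothing but 1 survives at r9c4, so r9c4=1.
Step 38. [r4c8∈{6}] only 6 remains possible at r4c8. So r4c8=6.
Step 39. [r8c6∈{6}] only 6 remains possible at r8c6. So r8c6=6.
Step 40. [r6c1∈{3}] r6c1 has the single candidate 3 ⇒ r6c1=3.
Step 41. [r8c8∈{1}] nothing but 1 survives at r8c8. So r8c8=1.
Step 42. [r5c2∈{2}] r5c2 has the single candidate 2 ⇒ r5c2=2.
Step 43. [r5c6∈{8}] r5c6 is down to just 8. So r5c6=8.
Step 44. [r7c3∈{3}] r7c3's peers cover all but 3 ⇒ r7c3=3.
Step 45. [r1c5∈{7}] r1c5's peers cover all but 7. So r1c5=7.
Step 46. [r8c9∈{4}] r8c9 is down to just 4 ⇒ r8c9=4.
Step 47. [r8c2∈{5}] only 5 remains possible at r8c2 ⇒ r8c2=5.
Step 48. [r5c7∈{1}] r5c7's peers cover all but 1 ⇒ r5c7=1.
Step 49. [r3c4∈{3}] nothing but 3 survives at r3c4 ⇒ r3c4=3.
Step 50. [r5c4∈{5}] r5c4 has the single candidate 5 ⇒ r5c4=5.
Step 51. [r3c1∈{8}] r3c1 is down to just 8. So r3c1=8.
Step 52. [r3c3∈{7}] r3c3's peers cover all but 7, so r3c3=7.
Step 53. [r4c3∈{4}] r4c3 is down to just 4 ⇒ r4c3=4.

Answer: 4 3 9 2 7 1 5 8 6 / 2 1 5 6 8 4 7 9 3 / 8 6 7 3 5 9 4 2 1 / 5 8 4 7 1 3 9 6 2 / 9 2 6 5 4 8 1 3 7 / 3 7 1 9 6 2 8 4 5 / 1 9 3 4 2 7 6 5 8 / 7 5 2 8 9 6 3 1 4 / 6 4 8 1 3 5 2 7 9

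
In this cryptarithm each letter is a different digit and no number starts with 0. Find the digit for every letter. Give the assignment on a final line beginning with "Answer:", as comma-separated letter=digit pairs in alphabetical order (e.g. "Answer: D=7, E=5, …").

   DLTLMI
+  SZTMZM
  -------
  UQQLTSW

Step 1. [col 1: I + M ≡ W (mod 10)] I=7 is one option consistent with column 1 (I + M ≡ W (mod 10), carry-in 0) — take it ⇒ I=7.
Step 2. [U] U is the leading digit of a 7-digit sum of two 6-digit numbers; the final carry is exactly 1 ⇒ U=1.
Step 3. [col 1: I + M ≡ W (mod 10)] column 1 (I + M ≡ W (mod 10), carry-in 0) doesn't pin M yet; pick M=2 and continue ⇒ M=2.
Step 4. [col 1: I + M ≡ W (mod 10)] column 1 reads I+M+carry(0)=W with I=7, M=2; with digits 1,2,7 already taken and all letters distinct, the only value for W is 9 ⇒ W=9.
Step 5. [col 2: M + Z ≡ S (mod 10)] S=5 is one option consistent with column 2 (M + Z ≡ S (mod 10), carry-in 0) — take it ⇒ S=5.
Step 6. [col 2: M + Z ≡ S (mod 10)] from column 2 (M=2, S=5, carry-in 0, digits 1,2,5,7,9 already taken and all letters distinct): Z must equal 3 ⇒ Z=3.
Step 7. [col 3: L + M ≡ T (mod 10)] T=8 is one option consistent with column 3 (L + M ≡ T (mod 10), carry-in 0) — take it ⇒ T=8.
Step 8. [col 3: L + M ≡ T (mod 10)] column 3: given M=2, T=8, carry-in 0, and digits 1,2,3,5,7,8,9 already taken and all letters distinct, L+M≡T (mod 10) forces L=6, so L=6.
Step 9. [col 5: L + Z ≡ Q (mod 10)] in column 5 we have L+Z≡Q with carry-in 1; given L=6, Z=3 and digits 1,2,3,5,6,7,8,9 already taken and all letters distinct, that pins Q to 0 ⇒ Q=0.
Step 10. [col 6: D + S ≡ Q (mod 10)] column 6: given S=5, Q=0, carry-in 1, and digits 0,1,2,3,5,6,7,8,9 already taken and all letters distinct, D+S≡Q (mod 10) forces D=4 ⇒ D=4.

Answer: D=4, I=7, L=6, M=2, Q=0, S=5, T=8, U=1, W=9, Z=3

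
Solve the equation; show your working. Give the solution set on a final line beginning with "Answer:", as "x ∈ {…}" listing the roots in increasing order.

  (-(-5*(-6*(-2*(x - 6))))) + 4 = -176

Step 1. [(-(-5*(-6*(-2*(x - 6))))) + 4 = -176] subtract 4: x sits inside (… + 4). So sub: -(-5*(-6*(-2*(x - 6)))) = -180.
Step 2. [-(-5*(-6*(-2*(x - 6)))) = -180] LHS negated; negate both sides ⇒ neg: -5*(-6*(-2*(x - 6))) = 180.
Step 3. [-5*(-6*(-2*(x - 6))) = 180] -5·(inner) — divide through by -5. So div: -6*(-2*(x - 6)) = -36.
Step 4. [-6*(-2*(x - 6)) = -36] leading coefficient -6: divide by -6. So div: -2*(x - 6) = 6.
Step 5. [-2*(x - 6) = 6] -2 out front; divide by -2 ⇒ div: x - 6 = -3.
Step 6. [x - 6 = -3] peel the -6: add 6 from each side ⇒ sub: x = 3.

Answer: x ∈ {3}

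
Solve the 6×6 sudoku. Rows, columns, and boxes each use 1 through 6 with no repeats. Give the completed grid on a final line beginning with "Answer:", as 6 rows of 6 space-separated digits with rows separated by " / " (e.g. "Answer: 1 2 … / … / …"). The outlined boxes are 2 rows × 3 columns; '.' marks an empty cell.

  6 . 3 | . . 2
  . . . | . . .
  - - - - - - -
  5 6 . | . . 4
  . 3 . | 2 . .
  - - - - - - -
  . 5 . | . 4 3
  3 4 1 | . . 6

Step 1. [r2c3∈{2,4,5}] across col 3, 5 lands solely at r2c3, so r2c3=5.
Step 2. [r2c6∈{1}] r2c6's peers cover all but 1 ⇒ r2c6=1.
Step 3. [r2c1∈{2,4}] r2c1 is the only open cell in box 1 admitting 4, so r2c1=4.
Step 4. [r1c5∈{5}] nothing but 5 survives at r1c5. So r1c5=5.
Step 5. [r2c4∈{3,6}] 6 has one home in col 4: r2c4, so r2c4=6.
Step 6. [r3c4∈{1,3}] 3 has one home in col 4: r3c4 ⇒ r3c4=3.
Step 7. [r5c3∈{2,6}] r5c3 is the only open cell in row 5 admitting 6. So r5c3=6.
Step 8. [r4c5∈{1,6}] 6 has one home in row 4: r4c5. So r4c5=6.
Step 9. [r2c5∈{3}] r2c5 has the single candidate 3, so r2c5=3.
Step 10. [r6c4∈{5}] r6c4's peers cover all but 5, so r6c4=5.
Step 11. [r3c5∈{1}] only 1 remains possible at r3c5 ⇒ r3c5=1.
Step 12. [r3c3∈{2}] r3c3 is down to just 2, so r3c3=2.
Step 13. [r4c1∈{1}] nothing but 1 survives at r4c1, so r4c1=1.
Step 14. [r4c6∈{5}] only 5 remains possible at r4c6 ⇒ r4c6=5.
Step 15. [r5c1∈{2}] only 2 remains possible at r5c1, so r5c1=2.
Step 16. [r4c3∈{4}] r4c3 has the single candidate 4, so r4c3=4.
Step 17. [r2c2∈{2}] nothing but 2 survives at r2c2 ⇒ r2c2=2.
Step 18. [r1c4∈{4}] r1c4's peers cover all but 4 ⇒ r1c4=4.
Step 19. [r5c4∈{1}] r5c4's peers cover all but 1. So r5c4=1.
Step 20. [r1c2∈{1}] nothing but 1 survives at r1c2 ⇒ r1c2=1.
Step 21. [r6c5∈{2}] only 2 remains possible at r6c5. So r6c5=2.

Answer: 6 1 3 4 5 2 / 4 2 5 6 3 1 / 5 6 2 3 1 4 / 1 3 4 2 6 5 / 2 5 6 1 4 3 / 3 4 1 5 2 6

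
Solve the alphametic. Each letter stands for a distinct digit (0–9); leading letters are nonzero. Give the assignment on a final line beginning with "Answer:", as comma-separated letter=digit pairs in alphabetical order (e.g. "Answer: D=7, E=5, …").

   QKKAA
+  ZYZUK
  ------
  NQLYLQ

Step 1. [col 1: A + K ≡ Q (mod 10)] K=8 is one option consistent with column 1 (A + K ≡ Q (mod 10), carry-in 0) — take it, so K=8.
Step 2. [col 1: A + K ≡ Q (mod 10)] several values work for A in column 1 (A + K ≡ Q (mod 10), carry-in 0); try A=5, so A=5.
Step 3. [col 1: A + K ≡ Q (mod 10)] in column 1 we have A+K≡Q with carry-in 0; given A=5, K=8 and digits 5,8 already taken and all letters distinct, that pins Q to 3 ⇒ Q=3.
Step 4. [col 2: A + U ≡ L (mod 10)] no forcing yet in column 2 (carry-in 1); L=6 is free and consistent — try it, so L=6.
Step 5. [N] the sum has 6 digits but both addends have 5; that extra leading digit N is the final carry, namely 1, so N=1.
Step 6. [col 2: A + U ≡ L (mod 10)] in column 2 we have A+U≡L with carry-in 1; given A=5, L=6 and digits 1,3,5,6,8 already taken and all letters distinct, that pins U to 0, so U=0.
Step 7. [col 3: K + Z ≡ Y (mod 10)] several values work for Z in column 3 (K + Z ≡ Y (mod 10), carry-in 0); try Z=9, so Z=9.
Step 8. [col 3: K + Z ≡ Y (mod 10)] from column 3 (K=8, Z=9, carry-in 0, digits 0,1,3,5,6,8,9 already taken and all letters distinct): Y must equal 7. So Y=7.

Answer: A=5, K=8, L=6, N=1, Q=3, U=0, Y=7, Z=9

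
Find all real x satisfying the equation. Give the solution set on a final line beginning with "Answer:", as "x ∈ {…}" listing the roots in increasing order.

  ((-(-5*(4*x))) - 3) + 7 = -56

Step 1. [((-(-5*(4*x))) - 3) + 7 = -56] peel the +7: subtract 7 from each side. So sub: (-(-5*(4*x))) - 3 = -63.
Step 2. [(-(-5*(4*x))) - 3 = -63] 3 comes off first (add 3), so sub: -(-5*(4*x)) = -60.
Step 3. [-(-5*(4*x)) = -60] LHS negated; negate both sides, so neg: -5*(4*x) = 60.
Step 4. [-5*(4*x) = 60] leading coefficient -5: divide by -5 ⇒ div: 4*x = -12.
Step 5. [4*x = -12] leading coefficient 4: divide by 4 ⇒ div: x = -3.

Answer: x ∈ {-3}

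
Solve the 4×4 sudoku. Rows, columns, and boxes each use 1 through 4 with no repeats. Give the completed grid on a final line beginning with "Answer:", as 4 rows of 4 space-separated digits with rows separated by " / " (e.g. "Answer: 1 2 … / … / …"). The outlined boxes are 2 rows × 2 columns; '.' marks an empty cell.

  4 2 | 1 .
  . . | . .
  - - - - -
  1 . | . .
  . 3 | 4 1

Step 1. [r1c4∈{3}] r1c4 has the single candidate 3 ⇒ r1c4=3.
Step 2. [r2c3∈{2}] r2c3 is down to just 2 ⇒ r2c3=2.
Step 3. [r4c1∈{2}] nothing but 2 survives at r4c1, so r4c1=2.
Step 4. [r2c2∈{1}] r2c2 has the single candidate 1, so r2c2=1.
Step 5. [r3c4∈{2}] only 2 remains possible at r3c4 ⇒ r3c4=2.
Step 6. [r2c4∈{4}] r2c4 is down to just 4, so r2c4=4.
Step 7. [r3c2∈{4}] r3c2 is down to just 4. So r3c2=4.
Step 8. [r2c1∈{3}] r2c1's peers cover all but 3 ⇒ r2c1=3.
Step 9. [r3c3∈{3}] r3c3's peers cover all but 3. So r3c3=3.

Answer: 4 2 1 3 / 3 1 2 4 / 1 4 3 2 / 2 3 4 1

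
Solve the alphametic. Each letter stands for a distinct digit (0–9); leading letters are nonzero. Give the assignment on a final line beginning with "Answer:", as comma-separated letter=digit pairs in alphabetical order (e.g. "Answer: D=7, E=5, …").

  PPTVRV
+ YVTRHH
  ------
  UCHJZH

Step 1. [col 1: V + H ≡ H (mod 10)] from column 1 (nothing yet, carry-in 0, all letters distinct, none taken yet): V must equal 0, so V=0.
Step 2. [col 1: V + H ≡ H (mod 10)] column 1 (V + H ≡ H (mod 10), carry-in 0) doesn't pin H yet; pick H=8 and continue ⇒ H=8.
Step 3. [col 2: R + H ≡ Z (mod 10)] no forcing yet in column 2 (carry-in 0); Z=1 is free and consistent — try it ⇒ Z=1.
Step 4. [col 2: R + H ≡ Z (mod 10)] column 2 reads R+H+carry(0)=Z with H=8, Z=1; with digits 0,1,8 already taken and all letters distinct, the only value for R is 3, so R=3.
Step 5. [col 3: V + R ≡ J (mod 10)] column 3 reads V+R+carry(1)=J with V=0, R=3; with digits 0,1,3,8 already taken and all letters distinct, the only value for J is 4. So J=4.
Step 6. [col 4: T + T ≡ H (mod 10)] column 4: given H=8, carry-in 0, and digits 0,1,3,4,8 already taken and all letters distinct, T+T≡H (mod 10) forces T=9, so T=9.
Step 7. [col 5: P + V ≡ C (mod 10)] column 5 (P + V ≡ C (mod 10), carry-in 1) doesn't pin P yet; pick P=5 and continue. So P=5.
Step 8. [col 5: P + V ≡ C (mod 10)] from column 5 (P=5, V=0, carry-in 1, digits 0,1,3,4,5,8,9 already taken and all letters distinct): C must equal 6 ⇒ C=6.
Step 9. [col 6: P + Y ≡ U (mod 10)] column 6 (P + Y ≡ U (mod 10), carry-in 0) doesn't pin Y yet; pick Y=2 and continue. So Y=2.
Step 10. [col 6: P + Y ≡ U (mod 10)] column 6: given P=5, Y=2, carry-in 0, and digits 0,1,2,3,4,5,6,8,9 already taken and all letters distinct, P+Y≡U (mod 10) forces U=7 ⇒ U=7.

Answer: C=6, H=8, J=4, P=5, R=3, T=9, U=7, V=0, Y=2, Z=1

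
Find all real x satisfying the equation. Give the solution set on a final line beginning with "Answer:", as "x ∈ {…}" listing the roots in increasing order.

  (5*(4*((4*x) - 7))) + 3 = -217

Step 1. [(5*(4*((4*x) - 7))) + 3 = -217] peel the +3: subtract 3 from each side, so sub: 5*(4*((4*x) - 7)) = -220.
Step 2. [5*(4*((4*x) - 7)) = -220] 5 out front; divide by 5, so div: 4*((4*x) - 7) = -44.
Step 3. [4*((4*x) - 7) = -44] leading coefficient 4: divide by 4, so div: (4*x) - 7 = -11.
Step 4. [(4*x) - 7 = -11] -7 is outermost — add 7 both sides ⇒ sub: 4*x = -4.
Step 5. [4*x = -4] LHS = 4·(…); ÷4 both sides, so div: x = -1.

Answer: x ∈ {-1}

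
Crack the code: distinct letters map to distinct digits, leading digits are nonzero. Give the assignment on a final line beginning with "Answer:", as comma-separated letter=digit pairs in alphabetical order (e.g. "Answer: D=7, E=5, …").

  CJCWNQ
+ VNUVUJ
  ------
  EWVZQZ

Step 1. [col 1: Q + J ≡ Z (mod 10)] column 1 (Q + J ≡ Z (mod 10), carry-in 0) doesn't pin Z yet; pick Z=7 and continue, so Z=7.
Step 2. [col 1: Q + J ≡ Z (mod 10)] column 1 (Q + J ≡ Z (mod 10), carry-in 0) doesn't pin J yet; pick J=8 and continue. So J=8.
Step 3. [col 1: Q + J ≡ Z (mod 10)] in column 1 we have Q+J≡Z with carry-in 0; given J=8, Z=7 and digits 7,8 already taken and all letters distinct, that pins Q to 9 ⇒ Q=9.
Step 4. [col 2: N + U ≡ Q (mod 10)] several values work for U in column 2 (N + U ≡ Q (mod 10), carry-in 1); try U=2, so U=2.
Step 5. [col 2: N + U ≡ Q (mod 10)] in column 2 we have N+U≡Q with carry-in 1; given U=2, Q=9 and digits 2,7,8,9 already taken and all letters distinct, that pins N to 6. So N=6.
Step 6. [col 3: W + V ≡ Z (mod 10)] no forcing yet in column 3 (carry-in 0); V=3 is free and consistent — try it ⇒ V=3.
Step 7. [col 3: W + V ≡ Z (mod 10)] column 3 reads W+V+carry(0)=Z with V=3, Z=7; with digits 2,3,6,7,8,9 already taken and all letters distinct, the only value for W is 4, so W=4.
Step 8. [col 4: C + U ≡ V (mod 10)] column 4: given U=2, V=3, carry-in 0, and digits 2,3,4,6,7,8,9 already taken and all letters distinct, C+U≡V (mod 10) forces C=1 ⇒ C=1.
Step 9. [col 6: C + V ≡ E (mod 10)] in column 6 we have C+V≡E with carry-in 1; given C=1, V=3 and digits 1,2,3,4,6,7,8,9 already taken and all letters distinct, that pins E to 5 ⇒ E=5.

Answer: C=1, E=5, J=8, N=6, Q=9, U=2, V=3, W=4, Z=7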